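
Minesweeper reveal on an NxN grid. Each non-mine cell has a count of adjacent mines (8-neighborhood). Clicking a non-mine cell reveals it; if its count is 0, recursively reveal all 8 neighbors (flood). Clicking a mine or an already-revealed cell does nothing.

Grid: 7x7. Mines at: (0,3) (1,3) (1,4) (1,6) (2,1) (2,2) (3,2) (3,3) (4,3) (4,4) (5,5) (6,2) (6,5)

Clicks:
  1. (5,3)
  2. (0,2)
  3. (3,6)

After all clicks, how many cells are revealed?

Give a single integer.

Click 1 (5,3) count=3: revealed 1 new [(5,3)] -> total=1
Click 2 (0,2) count=2: revealed 1 new [(0,2)] -> total=2
Click 3 (3,6) count=0: revealed 6 new [(2,5) (2,6) (3,5) (3,6) (4,5) (4,6)] -> total=8

Answer: 8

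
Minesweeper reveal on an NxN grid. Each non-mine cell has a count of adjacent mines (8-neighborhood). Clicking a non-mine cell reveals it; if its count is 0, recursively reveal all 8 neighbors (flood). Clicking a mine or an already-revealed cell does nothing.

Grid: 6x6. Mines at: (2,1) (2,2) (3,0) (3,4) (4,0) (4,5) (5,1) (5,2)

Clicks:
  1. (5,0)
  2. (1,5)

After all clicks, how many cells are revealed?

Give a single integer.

Click 1 (5,0) count=2: revealed 1 new [(5,0)] -> total=1
Click 2 (1,5) count=0: revealed 15 new [(0,0) (0,1) (0,2) (0,3) (0,4) (0,5) (1,0) (1,1) (1,2) (1,3) (1,4) (1,5) (2,3) (2,4) (2,5)] -> total=16

Answer: 16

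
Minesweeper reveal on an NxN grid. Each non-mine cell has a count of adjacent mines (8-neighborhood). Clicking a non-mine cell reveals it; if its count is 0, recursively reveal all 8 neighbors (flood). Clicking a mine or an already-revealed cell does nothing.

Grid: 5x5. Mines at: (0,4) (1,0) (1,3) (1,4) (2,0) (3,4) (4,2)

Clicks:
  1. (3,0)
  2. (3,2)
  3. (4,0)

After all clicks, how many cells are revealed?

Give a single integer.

Click 1 (3,0) count=1: revealed 1 new [(3,0)] -> total=1
Click 2 (3,2) count=1: revealed 1 new [(3,2)] -> total=2
Click 3 (4,0) count=0: revealed 3 new [(3,1) (4,0) (4,1)] -> total=5

Answer: 5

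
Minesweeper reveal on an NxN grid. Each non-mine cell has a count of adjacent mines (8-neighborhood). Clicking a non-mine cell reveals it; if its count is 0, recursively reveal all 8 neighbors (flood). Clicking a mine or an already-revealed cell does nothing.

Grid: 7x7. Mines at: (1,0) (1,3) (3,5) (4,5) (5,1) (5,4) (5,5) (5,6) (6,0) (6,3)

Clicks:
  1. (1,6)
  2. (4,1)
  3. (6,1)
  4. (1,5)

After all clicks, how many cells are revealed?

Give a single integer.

Click 1 (1,6) count=0: revealed 9 new [(0,4) (0,5) (0,6) (1,4) (1,5) (1,6) (2,4) (2,5) (2,6)] -> total=9
Click 2 (4,1) count=1: revealed 1 new [(4,1)] -> total=10
Click 3 (6,1) count=2: revealed 1 new [(6,1)] -> total=11
Click 4 (1,5) count=0: revealed 0 new [(none)] -> total=11

Answer: 11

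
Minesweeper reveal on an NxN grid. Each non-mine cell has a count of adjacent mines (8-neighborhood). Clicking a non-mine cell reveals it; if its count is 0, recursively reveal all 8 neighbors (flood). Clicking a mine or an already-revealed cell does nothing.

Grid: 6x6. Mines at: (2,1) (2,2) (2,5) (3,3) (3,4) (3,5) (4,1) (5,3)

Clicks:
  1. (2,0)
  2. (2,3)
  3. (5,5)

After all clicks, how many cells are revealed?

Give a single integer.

Answer: 6

Derivation:
Click 1 (2,0) count=1: revealed 1 new [(2,0)] -> total=1
Click 2 (2,3) count=3: revealed 1 new [(2,3)] -> total=2
Click 3 (5,5) count=0: revealed 4 new [(4,4) (4,5) (5,4) (5,5)] -> total=6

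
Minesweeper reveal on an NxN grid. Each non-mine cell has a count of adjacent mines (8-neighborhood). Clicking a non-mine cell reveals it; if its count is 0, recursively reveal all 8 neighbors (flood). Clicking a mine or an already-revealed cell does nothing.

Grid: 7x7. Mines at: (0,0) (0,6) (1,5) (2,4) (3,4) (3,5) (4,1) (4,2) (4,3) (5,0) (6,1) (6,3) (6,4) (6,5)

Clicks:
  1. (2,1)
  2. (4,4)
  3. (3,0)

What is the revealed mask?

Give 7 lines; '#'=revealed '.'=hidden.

Click 1 (2,1) count=0: revealed 17 new [(0,1) (0,2) (0,3) (0,4) (1,0) (1,1) (1,2) (1,3) (1,4) (2,0) (2,1) (2,2) (2,3) (3,0) (3,1) (3,2) (3,3)] -> total=17
Click 2 (4,4) count=3: revealed 1 new [(4,4)] -> total=18
Click 3 (3,0) count=1: revealed 0 new [(none)] -> total=18

Answer: .####..
#####..
####...
####...
....#..
.......
.......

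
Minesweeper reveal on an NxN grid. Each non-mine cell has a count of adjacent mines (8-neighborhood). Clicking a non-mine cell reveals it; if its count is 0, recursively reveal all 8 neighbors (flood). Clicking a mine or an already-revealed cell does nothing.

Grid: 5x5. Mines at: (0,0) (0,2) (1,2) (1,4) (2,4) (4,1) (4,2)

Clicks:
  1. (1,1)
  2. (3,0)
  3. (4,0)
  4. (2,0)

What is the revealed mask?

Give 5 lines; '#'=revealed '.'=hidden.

Answer: .....
##...
##...
##...
#....

Derivation:
Click 1 (1,1) count=3: revealed 1 new [(1,1)] -> total=1
Click 2 (3,0) count=1: revealed 1 new [(3,0)] -> total=2
Click 3 (4,0) count=1: revealed 1 new [(4,0)] -> total=3
Click 4 (2,0) count=0: revealed 4 new [(1,0) (2,0) (2,1) (3,1)] -> total=7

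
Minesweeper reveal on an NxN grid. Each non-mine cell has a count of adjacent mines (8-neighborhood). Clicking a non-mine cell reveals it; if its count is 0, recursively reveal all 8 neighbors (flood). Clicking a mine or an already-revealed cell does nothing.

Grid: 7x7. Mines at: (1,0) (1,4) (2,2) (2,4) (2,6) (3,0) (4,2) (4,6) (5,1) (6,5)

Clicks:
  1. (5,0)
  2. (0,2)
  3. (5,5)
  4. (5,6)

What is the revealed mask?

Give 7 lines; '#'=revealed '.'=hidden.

Click 1 (5,0) count=1: revealed 1 new [(5,0)] -> total=1
Click 2 (0,2) count=0: revealed 6 new [(0,1) (0,2) (0,3) (1,1) (1,2) (1,3)] -> total=7
Click 3 (5,5) count=2: revealed 1 new [(5,5)] -> total=8
Click 4 (5,6) count=2: revealed 1 new [(5,6)] -> total=9

Answer: .###...
.###...
.......
.......
.......
#....##
.......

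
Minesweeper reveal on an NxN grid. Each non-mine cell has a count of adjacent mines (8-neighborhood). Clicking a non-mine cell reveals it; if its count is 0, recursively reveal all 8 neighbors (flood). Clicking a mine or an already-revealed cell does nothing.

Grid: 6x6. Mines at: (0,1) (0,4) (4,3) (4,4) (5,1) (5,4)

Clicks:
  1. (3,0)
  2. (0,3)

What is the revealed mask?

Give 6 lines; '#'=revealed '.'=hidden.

Click 1 (3,0) count=0: revealed 21 new [(1,0) (1,1) (1,2) (1,3) (1,4) (1,5) (2,0) (2,1) (2,2) (2,3) (2,4) (2,5) (3,0) (3,1) (3,2) (3,3) (3,4) (3,5) (4,0) (4,1) (4,2)] -> total=21
Click 2 (0,3) count=1: revealed 1 new [(0,3)] -> total=22

Answer: ...#..
######
######
######
###...
......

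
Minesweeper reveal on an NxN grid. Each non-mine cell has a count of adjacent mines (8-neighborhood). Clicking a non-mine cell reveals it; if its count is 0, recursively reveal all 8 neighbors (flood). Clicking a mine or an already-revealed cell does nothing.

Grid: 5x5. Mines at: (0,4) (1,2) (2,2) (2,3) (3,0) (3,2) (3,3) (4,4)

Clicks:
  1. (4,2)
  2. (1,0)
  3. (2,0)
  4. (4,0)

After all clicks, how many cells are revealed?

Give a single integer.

Answer: 8

Derivation:
Click 1 (4,2) count=2: revealed 1 new [(4,2)] -> total=1
Click 2 (1,0) count=0: revealed 6 new [(0,0) (0,1) (1,0) (1,1) (2,0) (2,1)] -> total=7
Click 3 (2,0) count=1: revealed 0 new [(none)] -> total=7
Click 4 (4,0) count=1: revealed 1 new [(4,0)] -> total=8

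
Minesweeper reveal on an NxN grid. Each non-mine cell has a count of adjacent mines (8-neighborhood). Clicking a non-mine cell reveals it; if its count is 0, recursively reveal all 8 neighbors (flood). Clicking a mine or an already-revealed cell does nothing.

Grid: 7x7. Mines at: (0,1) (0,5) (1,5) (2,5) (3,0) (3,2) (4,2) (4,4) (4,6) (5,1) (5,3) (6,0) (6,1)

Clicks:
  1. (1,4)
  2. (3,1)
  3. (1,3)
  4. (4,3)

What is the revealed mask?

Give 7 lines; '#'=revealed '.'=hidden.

Answer: ..###..
..###..
..###..
.#.....
...#...
.......
.......

Derivation:
Click 1 (1,4) count=3: revealed 1 new [(1,4)] -> total=1
Click 2 (3,1) count=3: revealed 1 new [(3,1)] -> total=2
Click 3 (1,3) count=0: revealed 8 new [(0,2) (0,3) (0,4) (1,2) (1,3) (2,2) (2,3) (2,4)] -> total=10
Click 4 (4,3) count=4: revealed 1 new [(4,3)] -> total=11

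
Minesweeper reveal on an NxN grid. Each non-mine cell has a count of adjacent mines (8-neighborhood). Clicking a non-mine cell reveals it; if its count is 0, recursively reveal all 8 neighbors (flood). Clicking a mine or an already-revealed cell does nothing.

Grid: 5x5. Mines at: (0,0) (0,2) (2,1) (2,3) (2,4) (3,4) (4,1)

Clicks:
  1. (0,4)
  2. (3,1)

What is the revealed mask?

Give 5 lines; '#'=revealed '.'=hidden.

Answer: ...##
...##
.....
.#...
.....

Derivation:
Click 1 (0,4) count=0: revealed 4 new [(0,3) (0,4) (1,3) (1,4)] -> total=4
Click 2 (3,1) count=2: revealed 1 new [(3,1)] -> total=5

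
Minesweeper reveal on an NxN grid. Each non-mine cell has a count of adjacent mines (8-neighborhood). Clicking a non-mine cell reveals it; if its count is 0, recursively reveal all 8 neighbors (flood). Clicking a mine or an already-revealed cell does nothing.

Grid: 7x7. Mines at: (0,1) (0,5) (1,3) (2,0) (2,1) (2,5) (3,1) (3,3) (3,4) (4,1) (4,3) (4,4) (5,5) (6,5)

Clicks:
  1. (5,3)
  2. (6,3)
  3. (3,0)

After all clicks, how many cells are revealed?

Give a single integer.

Answer: 11

Derivation:
Click 1 (5,3) count=2: revealed 1 new [(5,3)] -> total=1
Click 2 (6,3) count=0: revealed 9 new [(5,0) (5,1) (5,2) (5,4) (6,0) (6,1) (6,2) (6,3) (6,4)] -> total=10
Click 3 (3,0) count=4: revealed 1 new [(3,0)] -> total=11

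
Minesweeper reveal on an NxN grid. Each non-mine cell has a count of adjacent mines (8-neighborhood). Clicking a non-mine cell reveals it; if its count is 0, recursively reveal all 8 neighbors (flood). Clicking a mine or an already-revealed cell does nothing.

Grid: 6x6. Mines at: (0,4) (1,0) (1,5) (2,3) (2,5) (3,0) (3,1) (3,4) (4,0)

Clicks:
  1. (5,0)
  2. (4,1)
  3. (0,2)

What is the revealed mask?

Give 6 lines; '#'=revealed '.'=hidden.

Answer: .###..
.###..
......
......
.#....
#.....

Derivation:
Click 1 (5,0) count=1: revealed 1 new [(5,0)] -> total=1
Click 2 (4,1) count=3: revealed 1 new [(4,1)] -> total=2
Click 3 (0,2) count=0: revealed 6 new [(0,1) (0,2) (0,3) (1,1) (1,2) (1,3)] -> total=8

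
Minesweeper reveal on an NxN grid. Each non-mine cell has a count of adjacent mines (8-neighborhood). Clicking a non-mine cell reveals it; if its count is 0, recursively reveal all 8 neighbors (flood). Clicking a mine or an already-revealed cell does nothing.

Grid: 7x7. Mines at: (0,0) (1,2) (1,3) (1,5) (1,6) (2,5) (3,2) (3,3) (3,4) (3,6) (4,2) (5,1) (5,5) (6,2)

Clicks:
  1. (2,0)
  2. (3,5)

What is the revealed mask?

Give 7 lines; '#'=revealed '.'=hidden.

Answer: .......
##.....
##.....
##...#.
##.....
.......
.......

Derivation:
Click 1 (2,0) count=0: revealed 8 new [(1,0) (1,1) (2,0) (2,1) (3,0) (3,1) (4,0) (4,1)] -> total=8
Click 2 (3,5) count=3: revealed 1 new [(3,5)] -> total=9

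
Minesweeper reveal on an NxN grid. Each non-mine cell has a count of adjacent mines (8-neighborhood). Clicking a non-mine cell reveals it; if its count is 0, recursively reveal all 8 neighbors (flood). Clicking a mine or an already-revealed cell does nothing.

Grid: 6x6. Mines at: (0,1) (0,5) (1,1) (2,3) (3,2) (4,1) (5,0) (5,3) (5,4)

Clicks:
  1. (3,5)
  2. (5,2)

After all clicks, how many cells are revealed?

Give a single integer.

Click 1 (3,5) count=0: revealed 8 new [(1,4) (1,5) (2,4) (2,5) (3,4) (3,5) (4,4) (4,5)] -> total=8
Click 2 (5,2) count=2: revealed 1 new [(5,2)] -> total=9

Answer: 9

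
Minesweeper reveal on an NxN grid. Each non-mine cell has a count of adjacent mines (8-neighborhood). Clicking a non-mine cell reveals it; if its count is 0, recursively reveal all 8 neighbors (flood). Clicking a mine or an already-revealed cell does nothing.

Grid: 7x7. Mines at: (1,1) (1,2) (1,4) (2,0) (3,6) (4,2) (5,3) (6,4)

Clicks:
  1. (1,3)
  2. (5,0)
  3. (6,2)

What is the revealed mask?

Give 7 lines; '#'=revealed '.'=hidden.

Answer: .......
...#...
.......
##.....
##.....
###....
###....

Derivation:
Click 1 (1,3) count=2: revealed 1 new [(1,3)] -> total=1
Click 2 (5,0) count=0: revealed 10 new [(3,0) (3,1) (4,0) (4,1) (5,0) (5,1) (5,2) (6,0) (6,1) (6,2)] -> total=11
Click 3 (6,2) count=1: revealed 0 new [(none)] -> total=11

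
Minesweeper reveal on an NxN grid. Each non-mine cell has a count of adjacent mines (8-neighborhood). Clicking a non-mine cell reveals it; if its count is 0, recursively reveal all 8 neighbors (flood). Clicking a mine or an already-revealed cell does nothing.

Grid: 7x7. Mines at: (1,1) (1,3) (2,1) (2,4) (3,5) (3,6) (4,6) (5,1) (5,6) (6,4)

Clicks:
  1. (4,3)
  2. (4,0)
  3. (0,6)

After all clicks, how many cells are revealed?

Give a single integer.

Click 1 (4,3) count=0: revealed 9 new [(3,2) (3,3) (3,4) (4,2) (4,3) (4,4) (5,2) (5,3) (5,4)] -> total=9
Click 2 (4,0) count=1: revealed 1 new [(4,0)] -> total=10
Click 3 (0,6) count=0: revealed 8 new [(0,4) (0,5) (0,6) (1,4) (1,5) (1,6) (2,5) (2,6)] -> total=18

Answer: 18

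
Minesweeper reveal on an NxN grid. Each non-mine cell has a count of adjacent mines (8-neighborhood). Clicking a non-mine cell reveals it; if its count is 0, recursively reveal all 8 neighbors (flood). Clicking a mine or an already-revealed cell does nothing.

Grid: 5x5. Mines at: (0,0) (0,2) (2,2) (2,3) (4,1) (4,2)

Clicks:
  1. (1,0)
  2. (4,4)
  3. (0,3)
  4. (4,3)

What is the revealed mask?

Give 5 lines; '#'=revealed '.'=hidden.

Answer: ...#.
#....
.....
...##
...##

Derivation:
Click 1 (1,0) count=1: revealed 1 new [(1,0)] -> total=1
Click 2 (4,4) count=0: revealed 4 new [(3,3) (3,4) (4,3) (4,4)] -> total=5
Click 3 (0,3) count=1: revealed 1 new [(0,3)] -> total=6
Click 4 (4,3) count=1: revealed 0 new [(none)] -> total=6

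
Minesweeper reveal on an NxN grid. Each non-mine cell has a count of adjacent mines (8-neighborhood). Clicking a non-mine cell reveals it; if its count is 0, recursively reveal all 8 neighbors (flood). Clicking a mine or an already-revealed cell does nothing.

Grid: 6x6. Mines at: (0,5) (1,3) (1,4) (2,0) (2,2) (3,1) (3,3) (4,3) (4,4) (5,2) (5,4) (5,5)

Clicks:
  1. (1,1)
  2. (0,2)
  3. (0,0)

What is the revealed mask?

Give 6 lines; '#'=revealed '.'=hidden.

Answer: ###...
###...
......
......
......
......

Derivation:
Click 1 (1,1) count=2: revealed 1 new [(1,1)] -> total=1
Click 2 (0,2) count=1: revealed 1 new [(0,2)] -> total=2
Click 3 (0,0) count=0: revealed 4 new [(0,0) (0,1) (1,0) (1,2)] -> total=6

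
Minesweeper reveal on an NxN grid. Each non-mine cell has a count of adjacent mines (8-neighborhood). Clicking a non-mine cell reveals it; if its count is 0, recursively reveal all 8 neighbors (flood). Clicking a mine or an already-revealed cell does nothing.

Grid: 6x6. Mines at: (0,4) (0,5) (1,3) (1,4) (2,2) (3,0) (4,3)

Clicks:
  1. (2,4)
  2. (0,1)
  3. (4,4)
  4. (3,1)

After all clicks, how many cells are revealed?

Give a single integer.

Answer: 11

Derivation:
Click 1 (2,4) count=2: revealed 1 new [(2,4)] -> total=1
Click 2 (0,1) count=0: revealed 8 new [(0,0) (0,1) (0,2) (1,0) (1,1) (1,2) (2,0) (2,1)] -> total=9
Click 3 (4,4) count=1: revealed 1 new [(4,4)] -> total=10
Click 4 (3,1) count=2: revealed 1 new [(3,1)] -> total=11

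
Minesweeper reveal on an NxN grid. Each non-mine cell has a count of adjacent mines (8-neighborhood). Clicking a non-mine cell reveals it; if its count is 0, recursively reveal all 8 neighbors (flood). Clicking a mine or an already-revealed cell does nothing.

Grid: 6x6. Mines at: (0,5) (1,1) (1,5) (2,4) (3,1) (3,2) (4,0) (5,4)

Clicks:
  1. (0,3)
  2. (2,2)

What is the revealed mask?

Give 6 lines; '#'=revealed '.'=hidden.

Answer: ..###.
..###.
..#...
......
......
......

Derivation:
Click 1 (0,3) count=0: revealed 6 new [(0,2) (0,3) (0,4) (1,2) (1,3) (1,4)] -> total=6
Click 2 (2,2) count=3: revealed 1 new [(2,2)] -> total=7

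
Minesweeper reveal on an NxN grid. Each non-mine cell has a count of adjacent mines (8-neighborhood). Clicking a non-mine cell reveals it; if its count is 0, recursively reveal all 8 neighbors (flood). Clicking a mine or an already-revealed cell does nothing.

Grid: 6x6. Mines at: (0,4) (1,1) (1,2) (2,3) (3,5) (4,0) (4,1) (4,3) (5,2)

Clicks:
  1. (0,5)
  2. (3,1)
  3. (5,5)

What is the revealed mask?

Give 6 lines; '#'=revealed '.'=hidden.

Click 1 (0,5) count=1: revealed 1 new [(0,5)] -> total=1
Click 2 (3,1) count=2: revealed 1 new [(3,1)] -> total=2
Click 3 (5,5) count=0: revealed 4 new [(4,4) (4,5) (5,4) (5,5)] -> total=6

Answer: .....#
......
......
.#....
....##
....##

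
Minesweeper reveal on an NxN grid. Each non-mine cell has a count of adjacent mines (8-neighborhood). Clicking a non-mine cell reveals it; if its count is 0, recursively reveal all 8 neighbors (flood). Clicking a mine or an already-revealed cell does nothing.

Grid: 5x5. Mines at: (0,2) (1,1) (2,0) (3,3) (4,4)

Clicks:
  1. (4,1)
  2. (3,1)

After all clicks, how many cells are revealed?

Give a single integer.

Click 1 (4,1) count=0: revealed 6 new [(3,0) (3,1) (3,2) (4,0) (4,1) (4,2)] -> total=6
Click 2 (3,1) count=1: revealed 0 new [(none)] -> total=6

Answer: 6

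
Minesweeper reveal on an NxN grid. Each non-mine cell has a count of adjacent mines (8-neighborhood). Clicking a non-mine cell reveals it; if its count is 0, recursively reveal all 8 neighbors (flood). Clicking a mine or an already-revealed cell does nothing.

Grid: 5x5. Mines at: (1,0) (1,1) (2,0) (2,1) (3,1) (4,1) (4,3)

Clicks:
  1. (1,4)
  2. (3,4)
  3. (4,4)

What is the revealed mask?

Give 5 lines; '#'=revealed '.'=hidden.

Click 1 (1,4) count=0: revealed 12 new [(0,2) (0,3) (0,4) (1,2) (1,3) (1,4) (2,2) (2,3) (2,4) (3,2) (3,3) (3,4)] -> total=12
Click 2 (3,4) count=1: revealed 0 new [(none)] -> total=12
Click 3 (4,4) count=1: revealed 1 new [(4,4)] -> total=13

Answer: ..###
..###
..###
..###
....#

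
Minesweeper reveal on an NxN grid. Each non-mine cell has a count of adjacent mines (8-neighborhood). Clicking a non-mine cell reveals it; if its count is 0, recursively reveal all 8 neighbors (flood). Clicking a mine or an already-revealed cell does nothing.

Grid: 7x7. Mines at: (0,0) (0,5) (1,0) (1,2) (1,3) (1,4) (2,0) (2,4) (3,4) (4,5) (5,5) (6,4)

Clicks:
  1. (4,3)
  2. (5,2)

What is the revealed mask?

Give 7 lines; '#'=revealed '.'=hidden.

Click 1 (4,3) count=1: revealed 1 new [(4,3)] -> total=1
Click 2 (5,2) count=0: revealed 18 new [(2,1) (2,2) (2,3) (3,0) (3,1) (3,2) (3,3) (4,0) (4,1) (4,2) (5,0) (5,1) (5,2) (5,3) (6,0) (6,1) (6,2) (6,3)] -> total=19

Answer: .......
.......
.###...
####...
####...
####...
####...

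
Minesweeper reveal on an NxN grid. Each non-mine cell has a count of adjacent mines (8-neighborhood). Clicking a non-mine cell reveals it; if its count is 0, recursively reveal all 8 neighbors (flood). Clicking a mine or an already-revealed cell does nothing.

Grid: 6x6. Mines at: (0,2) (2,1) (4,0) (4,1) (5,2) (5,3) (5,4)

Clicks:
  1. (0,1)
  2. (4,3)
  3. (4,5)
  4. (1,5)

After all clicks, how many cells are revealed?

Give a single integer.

Answer: 20

Derivation:
Click 1 (0,1) count=1: revealed 1 new [(0,1)] -> total=1
Click 2 (4,3) count=3: revealed 1 new [(4,3)] -> total=2
Click 3 (4,5) count=1: revealed 1 new [(4,5)] -> total=3
Click 4 (1,5) count=0: revealed 17 new [(0,3) (0,4) (0,5) (1,2) (1,3) (1,4) (1,5) (2,2) (2,3) (2,4) (2,5) (3,2) (3,3) (3,4) (3,5) (4,2) (4,4)] -> total=20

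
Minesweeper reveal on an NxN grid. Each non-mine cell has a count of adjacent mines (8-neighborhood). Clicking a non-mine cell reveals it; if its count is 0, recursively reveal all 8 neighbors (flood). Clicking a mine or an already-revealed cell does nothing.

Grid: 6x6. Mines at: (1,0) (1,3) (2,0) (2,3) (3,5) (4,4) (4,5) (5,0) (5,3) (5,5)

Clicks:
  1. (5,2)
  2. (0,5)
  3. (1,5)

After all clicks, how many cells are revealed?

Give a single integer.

Answer: 7

Derivation:
Click 1 (5,2) count=1: revealed 1 new [(5,2)] -> total=1
Click 2 (0,5) count=0: revealed 6 new [(0,4) (0,5) (1,4) (1,5) (2,4) (2,5)] -> total=7
Click 3 (1,5) count=0: revealed 0 new [(none)] -> total=7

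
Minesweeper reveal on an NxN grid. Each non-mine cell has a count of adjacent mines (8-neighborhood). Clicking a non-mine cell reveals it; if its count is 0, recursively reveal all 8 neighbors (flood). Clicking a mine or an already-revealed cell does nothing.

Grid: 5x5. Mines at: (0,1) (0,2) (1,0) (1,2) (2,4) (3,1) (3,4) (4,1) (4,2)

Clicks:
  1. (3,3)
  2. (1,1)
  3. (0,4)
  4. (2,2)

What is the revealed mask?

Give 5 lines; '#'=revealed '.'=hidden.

Answer: ...##
.#.##
..#..
...#.
.....

Derivation:
Click 1 (3,3) count=3: revealed 1 new [(3,3)] -> total=1
Click 2 (1,1) count=4: revealed 1 new [(1,1)] -> total=2
Click 3 (0,4) count=0: revealed 4 new [(0,3) (0,4) (1,3) (1,4)] -> total=6
Click 4 (2,2) count=2: revealed 1 new [(2,2)] -> total=7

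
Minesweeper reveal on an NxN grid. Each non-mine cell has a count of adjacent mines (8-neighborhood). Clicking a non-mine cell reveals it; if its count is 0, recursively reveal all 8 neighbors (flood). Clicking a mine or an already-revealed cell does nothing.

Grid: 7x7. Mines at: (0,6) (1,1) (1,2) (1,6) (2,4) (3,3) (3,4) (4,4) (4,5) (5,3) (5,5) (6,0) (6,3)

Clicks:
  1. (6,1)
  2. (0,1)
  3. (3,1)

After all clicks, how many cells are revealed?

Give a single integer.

Click 1 (6,1) count=1: revealed 1 new [(6,1)] -> total=1
Click 2 (0,1) count=2: revealed 1 new [(0,1)] -> total=2
Click 3 (3,1) count=0: revealed 12 new [(2,0) (2,1) (2,2) (3,0) (3,1) (3,2) (4,0) (4,1) (4,2) (5,0) (5,1) (5,2)] -> total=14

Answer: 14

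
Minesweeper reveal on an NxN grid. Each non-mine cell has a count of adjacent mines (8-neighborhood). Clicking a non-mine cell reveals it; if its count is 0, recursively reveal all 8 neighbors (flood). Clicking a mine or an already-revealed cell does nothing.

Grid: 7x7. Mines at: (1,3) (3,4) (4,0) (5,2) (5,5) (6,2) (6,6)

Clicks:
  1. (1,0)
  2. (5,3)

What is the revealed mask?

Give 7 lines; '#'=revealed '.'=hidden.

Click 1 (1,0) count=0: revealed 17 new [(0,0) (0,1) (0,2) (1,0) (1,1) (1,2) (2,0) (2,1) (2,2) (2,3) (3,0) (3,1) (3,2) (3,3) (4,1) (4,2) (4,3)] -> total=17
Click 2 (5,3) count=2: revealed 1 new [(5,3)] -> total=18

Answer: ###....
###....
####...
####...
.###...
...#...
.......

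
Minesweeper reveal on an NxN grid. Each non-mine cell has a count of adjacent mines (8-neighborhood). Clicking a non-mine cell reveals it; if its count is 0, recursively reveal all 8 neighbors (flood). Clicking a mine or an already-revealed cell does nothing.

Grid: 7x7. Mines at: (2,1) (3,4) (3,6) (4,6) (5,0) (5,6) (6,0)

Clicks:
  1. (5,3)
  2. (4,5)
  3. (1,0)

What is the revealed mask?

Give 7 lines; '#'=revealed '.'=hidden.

Click 1 (5,3) count=0: revealed 18 new [(3,1) (3,2) (3,3) (4,1) (4,2) (4,3) (4,4) (4,5) (5,1) (5,2) (5,3) (5,4) (5,5) (6,1) (6,2) (6,3) (6,4) (6,5)] -> total=18
Click 2 (4,5) count=4: revealed 0 new [(none)] -> total=18
Click 3 (1,0) count=1: revealed 1 new [(1,0)] -> total=19

Answer: .......
#......
.......
.###...
.#####.
.#####.
.#####.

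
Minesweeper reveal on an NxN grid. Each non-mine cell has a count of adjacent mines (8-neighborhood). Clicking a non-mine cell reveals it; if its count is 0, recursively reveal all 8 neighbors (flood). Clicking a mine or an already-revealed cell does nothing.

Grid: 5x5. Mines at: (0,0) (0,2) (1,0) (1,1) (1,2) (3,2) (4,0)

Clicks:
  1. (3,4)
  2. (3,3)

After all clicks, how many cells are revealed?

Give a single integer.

Answer: 10

Derivation:
Click 1 (3,4) count=0: revealed 10 new [(0,3) (0,4) (1,3) (1,4) (2,3) (2,4) (3,3) (3,4) (4,3) (4,4)] -> total=10
Click 2 (3,3) count=1: revealed 0 new [(none)] -> total=10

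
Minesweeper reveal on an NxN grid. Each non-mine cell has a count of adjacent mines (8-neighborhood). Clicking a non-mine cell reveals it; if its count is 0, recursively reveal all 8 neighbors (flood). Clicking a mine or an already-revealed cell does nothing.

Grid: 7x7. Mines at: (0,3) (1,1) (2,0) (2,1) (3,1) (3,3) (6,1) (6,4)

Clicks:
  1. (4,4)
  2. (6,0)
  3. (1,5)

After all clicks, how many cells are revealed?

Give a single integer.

Answer: 21

Derivation:
Click 1 (4,4) count=1: revealed 1 new [(4,4)] -> total=1
Click 2 (6,0) count=1: revealed 1 new [(6,0)] -> total=2
Click 3 (1,5) count=0: revealed 19 new [(0,4) (0,5) (0,6) (1,4) (1,5) (1,6) (2,4) (2,5) (2,6) (3,4) (3,5) (3,6) (4,5) (4,6) (5,4) (5,5) (5,6) (6,5) (6,6)] -> total=21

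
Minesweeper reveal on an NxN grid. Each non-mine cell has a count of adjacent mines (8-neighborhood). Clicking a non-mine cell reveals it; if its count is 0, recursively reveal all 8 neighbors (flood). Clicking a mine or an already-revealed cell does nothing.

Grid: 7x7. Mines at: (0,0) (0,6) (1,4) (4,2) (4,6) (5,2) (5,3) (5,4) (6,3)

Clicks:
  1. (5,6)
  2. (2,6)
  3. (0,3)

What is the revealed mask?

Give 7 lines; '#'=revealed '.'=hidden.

Click 1 (5,6) count=1: revealed 1 new [(5,6)] -> total=1
Click 2 (2,6) count=0: revealed 6 new [(1,5) (1,6) (2,5) (2,6) (3,5) (3,6)] -> total=7
Click 3 (0,3) count=1: revealed 1 new [(0,3)] -> total=8

Answer: ...#...
.....##
.....##
.....##
.......
......#
.......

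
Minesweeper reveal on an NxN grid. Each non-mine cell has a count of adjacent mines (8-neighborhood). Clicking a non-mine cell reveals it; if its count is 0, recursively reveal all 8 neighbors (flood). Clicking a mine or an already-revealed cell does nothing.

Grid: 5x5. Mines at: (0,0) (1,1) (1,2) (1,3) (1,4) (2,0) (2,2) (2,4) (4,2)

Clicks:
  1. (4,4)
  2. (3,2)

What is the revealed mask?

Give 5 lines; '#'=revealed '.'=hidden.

Answer: .....
.....
.....
..###
...##

Derivation:
Click 1 (4,4) count=0: revealed 4 new [(3,3) (3,4) (4,3) (4,4)] -> total=4
Click 2 (3,2) count=2: revealed 1 new [(3,2)] -> total=5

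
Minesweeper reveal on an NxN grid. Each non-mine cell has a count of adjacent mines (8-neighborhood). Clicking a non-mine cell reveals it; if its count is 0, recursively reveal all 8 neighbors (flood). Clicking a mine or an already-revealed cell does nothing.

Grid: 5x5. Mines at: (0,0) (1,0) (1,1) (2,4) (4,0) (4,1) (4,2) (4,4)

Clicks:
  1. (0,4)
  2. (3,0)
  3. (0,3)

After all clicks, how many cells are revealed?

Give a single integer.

Click 1 (0,4) count=0: revealed 6 new [(0,2) (0,3) (0,4) (1,2) (1,3) (1,4)] -> total=6
Click 2 (3,0) count=2: revealed 1 new [(3,0)] -> total=7
Click 3 (0,3) count=0: revealed 0 new [(none)] -> total=7

Answer: 7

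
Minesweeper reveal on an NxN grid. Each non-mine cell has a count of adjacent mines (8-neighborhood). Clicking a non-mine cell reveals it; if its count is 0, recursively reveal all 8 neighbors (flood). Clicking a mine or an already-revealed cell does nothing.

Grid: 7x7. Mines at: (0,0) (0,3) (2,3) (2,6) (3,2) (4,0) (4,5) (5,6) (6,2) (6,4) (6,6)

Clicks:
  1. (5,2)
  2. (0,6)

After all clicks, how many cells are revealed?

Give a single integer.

Click 1 (5,2) count=1: revealed 1 new [(5,2)] -> total=1
Click 2 (0,6) count=0: revealed 6 new [(0,4) (0,5) (0,6) (1,4) (1,5) (1,6)] -> total=7

Answer: 7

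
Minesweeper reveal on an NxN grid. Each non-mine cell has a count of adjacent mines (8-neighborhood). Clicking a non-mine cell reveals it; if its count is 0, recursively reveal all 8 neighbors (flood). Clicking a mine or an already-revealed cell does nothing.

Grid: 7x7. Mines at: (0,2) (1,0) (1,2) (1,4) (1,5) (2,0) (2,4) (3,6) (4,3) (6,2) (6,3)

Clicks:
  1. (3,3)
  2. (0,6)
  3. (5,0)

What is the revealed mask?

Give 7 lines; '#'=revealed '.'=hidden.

Answer: ......#
.......
.......
####...
###....
###....
##.....

Derivation:
Click 1 (3,3) count=2: revealed 1 new [(3,3)] -> total=1
Click 2 (0,6) count=1: revealed 1 new [(0,6)] -> total=2
Click 3 (5,0) count=0: revealed 11 new [(3,0) (3,1) (3,2) (4,0) (4,1) (4,2) (5,0) (5,1) (5,2) (6,0) (6,1)] -> total=13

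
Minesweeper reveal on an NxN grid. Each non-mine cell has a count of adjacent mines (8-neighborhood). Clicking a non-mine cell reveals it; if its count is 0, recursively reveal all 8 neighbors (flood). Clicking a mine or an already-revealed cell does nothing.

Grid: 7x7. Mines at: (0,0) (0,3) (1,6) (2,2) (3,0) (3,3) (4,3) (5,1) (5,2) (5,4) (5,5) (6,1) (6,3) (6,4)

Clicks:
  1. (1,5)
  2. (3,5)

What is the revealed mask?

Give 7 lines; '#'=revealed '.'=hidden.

Click 1 (1,5) count=1: revealed 1 new [(1,5)] -> total=1
Click 2 (3,5) count=0: revealed 9 new [(2,4) (2,5) (2,6) (3,4) (3,5) (3,6) (4,4) (4,5) (4,6)] -> total=10

Answer: .......
.....#.
....###
....###
....###
.......
.......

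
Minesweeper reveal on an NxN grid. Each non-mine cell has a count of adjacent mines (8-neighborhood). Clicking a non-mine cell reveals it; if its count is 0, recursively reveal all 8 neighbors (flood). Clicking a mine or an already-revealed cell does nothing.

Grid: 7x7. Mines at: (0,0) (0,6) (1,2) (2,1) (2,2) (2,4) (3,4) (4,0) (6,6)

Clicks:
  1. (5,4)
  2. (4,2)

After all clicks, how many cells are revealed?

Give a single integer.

Answer: 20

Derivation:
Click 1 (5,4) count=0: revealed 20 new [(3,1) (3,2) (3,3) (4,1) (4,2) (4,3) (4,4) (4,5) (5,0) (5,1) (5,2) (5,3) (5,4) (5,5) (6,0) (6,1) (6,2) (6,3) (6,4) (6,5)] -> total=20
Click 2 (4,2) count=0: revealed 0 new [(none)] -> total=20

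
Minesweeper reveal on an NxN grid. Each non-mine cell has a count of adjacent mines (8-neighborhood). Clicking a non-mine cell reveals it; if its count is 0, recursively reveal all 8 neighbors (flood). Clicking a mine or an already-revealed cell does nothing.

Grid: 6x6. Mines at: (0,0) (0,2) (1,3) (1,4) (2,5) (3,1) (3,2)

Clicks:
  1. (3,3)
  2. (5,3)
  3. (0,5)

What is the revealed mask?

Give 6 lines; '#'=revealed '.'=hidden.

Click 1 (3,3) count=1: revealed 1 new [(3,3)] -> total=1
Click 2 (5,3) count=0: revealed 14 new [(3,4) (3,5) (4,0) (4,1) (4,2) (4,3) (4,4) (4,5) (5,0) (5,1) (5,2) (5,3) (5,4) (5,5)] -> total=15
Click 3 (0,5) count=1: revealed 1 new [(0,5)] -> total=16

Answer: .....#
......
......
...###
######
######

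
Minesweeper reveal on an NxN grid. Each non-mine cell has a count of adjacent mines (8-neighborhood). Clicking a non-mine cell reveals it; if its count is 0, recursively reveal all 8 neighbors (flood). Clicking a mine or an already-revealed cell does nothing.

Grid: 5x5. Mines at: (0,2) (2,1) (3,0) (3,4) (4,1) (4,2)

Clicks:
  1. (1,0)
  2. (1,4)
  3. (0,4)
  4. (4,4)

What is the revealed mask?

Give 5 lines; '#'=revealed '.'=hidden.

Click 1 (1,0) count=1: revealed 1 new [(1,0)] -> total=1
Click 2 (1,4) count=0: revealed 6 new [(0,3) (0,4) (1,3) (1,4) (2,3) (2,4)] -> total=7
Click 3 (0,4) count=0: revealed 0 new [(none)] -> total=7
Click 4 (4,4) count=1: revealed 1 new [(4,4)] -> total=8

Answer: ...##
#..##
...##
.....
....#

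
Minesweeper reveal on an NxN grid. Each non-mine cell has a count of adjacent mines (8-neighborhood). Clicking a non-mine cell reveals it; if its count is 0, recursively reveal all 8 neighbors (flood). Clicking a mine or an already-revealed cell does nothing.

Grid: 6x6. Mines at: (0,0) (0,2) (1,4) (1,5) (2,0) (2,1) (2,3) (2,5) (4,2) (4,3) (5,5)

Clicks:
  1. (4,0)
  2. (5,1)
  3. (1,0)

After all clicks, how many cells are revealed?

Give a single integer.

Answer: 7

Derivation:
Click 1 (4,0) count=0: revealed 6 new [(3,0) (3,1) (4,0) (4,1) (5,0) (5,1)] -> total=6
Click 2 (5,1) count=1: revealed 0 new [(none)] -> total=6
Click 3 (1,0) count=3: revealed 1 new [(1,0)] -> total=7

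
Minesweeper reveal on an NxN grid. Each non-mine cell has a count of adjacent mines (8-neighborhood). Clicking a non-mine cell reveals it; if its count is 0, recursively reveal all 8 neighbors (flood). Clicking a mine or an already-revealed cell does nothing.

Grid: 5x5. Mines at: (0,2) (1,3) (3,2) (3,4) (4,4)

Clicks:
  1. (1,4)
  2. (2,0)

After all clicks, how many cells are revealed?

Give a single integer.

Answer: 11

Derivation:
Click 1 (1,4) count=1: revealed 1 new [(1,4)] -> total=1
Click 2 (2,0) count=0: revealed 10 new [(0,0) (0,1) (1,0) (1,1) (2,0) (2,1) (3,0) (3,1) (4,0) (4,1)] -> total=11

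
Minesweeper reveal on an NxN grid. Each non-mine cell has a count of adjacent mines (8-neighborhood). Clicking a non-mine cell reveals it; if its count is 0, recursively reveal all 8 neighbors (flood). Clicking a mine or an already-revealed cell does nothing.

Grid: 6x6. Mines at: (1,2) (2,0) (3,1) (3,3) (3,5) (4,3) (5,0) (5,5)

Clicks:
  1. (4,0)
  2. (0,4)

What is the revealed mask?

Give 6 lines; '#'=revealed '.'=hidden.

Click 1 (4,0) count=2: revealed 1 new [(4,0)] -> total=1
Click 2 (0,4) count=0: revealed 9 new [(0,3) (0,4) (0,5) (1,3) (1,4) (1,5) (2,3) (2,4) (2,5)] -> total=10

Answer: ...###
...###
...###
......
#.....
......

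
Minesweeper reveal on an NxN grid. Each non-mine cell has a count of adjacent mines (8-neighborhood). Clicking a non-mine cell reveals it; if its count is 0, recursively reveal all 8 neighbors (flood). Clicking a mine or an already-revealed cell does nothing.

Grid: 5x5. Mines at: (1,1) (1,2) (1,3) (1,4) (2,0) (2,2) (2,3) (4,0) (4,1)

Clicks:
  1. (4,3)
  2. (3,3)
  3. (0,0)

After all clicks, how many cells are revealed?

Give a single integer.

Answer: 7

Derivation:
Click 1 (4,3) count=0: revealed 6 new [(3,2) (3,3) (3,4) (4,2) (4,3) (4,4)] -> total=6
Click 2 (3,3) count=2: revealed 0 new [(none)] -> total=6
Click 3 (0,0) count=1: revealed 1 new [(0,0)] -> total=7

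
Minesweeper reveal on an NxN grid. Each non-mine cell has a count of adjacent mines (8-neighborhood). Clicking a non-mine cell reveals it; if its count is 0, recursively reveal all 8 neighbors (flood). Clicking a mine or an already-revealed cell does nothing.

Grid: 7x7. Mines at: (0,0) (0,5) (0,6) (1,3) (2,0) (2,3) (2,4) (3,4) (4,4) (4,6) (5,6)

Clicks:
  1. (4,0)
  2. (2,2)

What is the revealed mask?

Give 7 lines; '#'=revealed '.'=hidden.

Answer: .......
.......
..#....
####...
####...
######.
######.

Derivation:
Click 1 (4,0) count=0: revealed 20 new [(3,0) (3,1) (3,2) (3,3) (4,0) (4,1) (4,2) (4,3) (5,0) (5,1) (5,2) (5,3) (5,4) (5,5) (6,0) (6,1) (6,2) (6,3) (6,4) (6,5)] -> total=20
Click 2 (2,2) count=2: revealed 1 new [(2,2)] -> total=21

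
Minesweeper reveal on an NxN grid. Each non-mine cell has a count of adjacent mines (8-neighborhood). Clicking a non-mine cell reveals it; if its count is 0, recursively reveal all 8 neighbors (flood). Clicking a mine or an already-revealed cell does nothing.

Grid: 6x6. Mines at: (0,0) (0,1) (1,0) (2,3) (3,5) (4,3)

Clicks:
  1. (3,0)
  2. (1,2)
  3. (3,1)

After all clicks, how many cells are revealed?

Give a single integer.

Answer: 13

Derivation:
Click 1 (3,0) count=0: revealed 12 new [(2,0) (2,1) (2,2) (3,0) (3,1) (3,2) (4,0) (4,1) (4,2) (5,0) (5,1) (5,2)] -> total=12
Click 2 (1,2) count=2: revealed 1 new [(1,2)] -> total=13
Click 3 (3,1) count=0: revealed 0 new [(none)] -> total=13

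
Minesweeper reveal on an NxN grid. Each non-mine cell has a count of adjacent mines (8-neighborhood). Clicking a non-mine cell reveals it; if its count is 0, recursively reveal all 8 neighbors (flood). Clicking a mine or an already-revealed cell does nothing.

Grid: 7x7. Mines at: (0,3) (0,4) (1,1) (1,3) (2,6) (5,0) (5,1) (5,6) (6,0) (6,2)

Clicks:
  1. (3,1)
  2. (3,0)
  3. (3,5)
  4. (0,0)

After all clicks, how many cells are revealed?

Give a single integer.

Answer: 26

Derivation:
Click 1 (3,1) count=0: revealed 25 new [(2,0) (2,1) (2,2) (2,3) (2,4) (2,5) (3,0) (3,1) (3,2) (3,3) (3,4) (3,5) (4,0) (4,1) (4,2) (4,3) (4,4) (4,5) (5,2) (5,3) (5,4) (5,5) (6,3) (6,4) (6,5)] -> total=25
Click 2 (3,0) count=0: revealed 0 new [(none)] -> total=25
Click 3 (3,5) count=1: revealed 0 new [(none)] -> total=25
Click 4 (0,0) count=1: revealed 1 new [(0,0)] -> total=26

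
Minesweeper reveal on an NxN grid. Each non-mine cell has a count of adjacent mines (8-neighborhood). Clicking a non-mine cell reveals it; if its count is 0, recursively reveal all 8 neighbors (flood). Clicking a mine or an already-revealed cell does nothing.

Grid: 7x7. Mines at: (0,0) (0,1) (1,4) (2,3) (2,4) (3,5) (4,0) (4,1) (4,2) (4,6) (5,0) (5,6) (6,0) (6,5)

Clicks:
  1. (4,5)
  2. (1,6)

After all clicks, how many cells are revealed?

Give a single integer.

Click 1 (4,5) count=3: revealed 1 new [(4,5)] -> total=1
Click 2 (1,6) count=0: revealed 6 new [(0,5) (0,6) (1,5) (1,6) (2,5) (2,6)] -> total=7

Answer: 7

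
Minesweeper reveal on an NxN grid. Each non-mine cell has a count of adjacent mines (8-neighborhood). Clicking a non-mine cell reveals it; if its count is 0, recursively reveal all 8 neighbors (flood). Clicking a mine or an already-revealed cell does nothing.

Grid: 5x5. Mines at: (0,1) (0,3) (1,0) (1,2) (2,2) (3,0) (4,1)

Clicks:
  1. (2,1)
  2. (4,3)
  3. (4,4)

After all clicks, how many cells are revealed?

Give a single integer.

Answer: 11

Derivation:
Click 1 (2,1) count=4: revealed 1 new [(2,1)] -> total=1
Click 2 (4,3) count=0: revealed 10 new [(1,3) (1,4) (2,3) (2,4) (3,2) (3,3) (3,4) (4,2) (4,3) (4,4)] -> total=11
Click 3 (4,4) count=0: revealed 0 new [(none)] -> total=11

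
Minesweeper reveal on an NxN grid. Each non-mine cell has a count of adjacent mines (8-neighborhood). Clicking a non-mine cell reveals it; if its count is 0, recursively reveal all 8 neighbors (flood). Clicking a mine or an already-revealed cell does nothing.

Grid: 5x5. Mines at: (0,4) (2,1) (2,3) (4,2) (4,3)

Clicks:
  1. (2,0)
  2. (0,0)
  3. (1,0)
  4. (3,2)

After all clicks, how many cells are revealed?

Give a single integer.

Click 1 (2,0) count=1: revealed 1 new [(2,0)] -> total=1
Click 2 (0,0) count=0: revealed 8 new [(0,0) (0,1) (0,2) (0,3) (1,0) (1,1) (1,2) (1,3)] -> total=9
Click 3 (1,0) count=1: revealed 0 new [(none)] -> total=9
Click 4 (3,2) count=4: revealed 1 new [(3,2)] -> total=10

Answer: 10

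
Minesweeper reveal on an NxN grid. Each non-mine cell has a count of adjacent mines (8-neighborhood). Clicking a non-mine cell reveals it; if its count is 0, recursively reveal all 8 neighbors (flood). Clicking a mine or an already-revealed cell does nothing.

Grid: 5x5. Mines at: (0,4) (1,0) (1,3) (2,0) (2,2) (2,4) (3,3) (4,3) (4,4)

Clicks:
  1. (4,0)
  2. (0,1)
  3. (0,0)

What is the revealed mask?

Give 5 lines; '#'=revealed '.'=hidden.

Answer: ##...
.....
.....
###..
###..

Derivation:
Click 1 (4,0) count=0: revealed 6 new [(3,0) (3,1) (3,2) (4,0) (4,1) (4,2)] -> total=6
Click 2 (0,1) count=1: revealed 1 new [(0,1)] -> total=7
Click 3 (0,0) count=1: revealed 1 new [(0,0)] -> total=8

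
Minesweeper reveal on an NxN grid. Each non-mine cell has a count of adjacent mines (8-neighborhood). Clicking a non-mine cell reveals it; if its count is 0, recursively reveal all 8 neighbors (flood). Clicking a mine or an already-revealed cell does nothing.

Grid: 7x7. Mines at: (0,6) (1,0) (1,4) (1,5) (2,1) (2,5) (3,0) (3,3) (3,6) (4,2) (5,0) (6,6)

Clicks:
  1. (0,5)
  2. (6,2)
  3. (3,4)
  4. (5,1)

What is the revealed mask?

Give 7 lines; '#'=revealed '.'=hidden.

Click 1 (0,5) count=3: revealed 1 new [(0,5)] -> total=1
Click 2 (6,2) count=0: revealed 13 new [(4,3) (4,4) (4,5) (5,1) (5,2) (5,3) (5,4) (5,5) (6,1) (6,2) (6,3) (6,4) (6,5)] -> total=14
Click 3 (3,4) count=2: revealed 1 new [(3,4)] -> total=15
Click 4 (5,1) count=2: revealed 0 new [(none)] -> total=15

Answer: .....#.
.......
.......
....#..
...###.
.#####.
.#####.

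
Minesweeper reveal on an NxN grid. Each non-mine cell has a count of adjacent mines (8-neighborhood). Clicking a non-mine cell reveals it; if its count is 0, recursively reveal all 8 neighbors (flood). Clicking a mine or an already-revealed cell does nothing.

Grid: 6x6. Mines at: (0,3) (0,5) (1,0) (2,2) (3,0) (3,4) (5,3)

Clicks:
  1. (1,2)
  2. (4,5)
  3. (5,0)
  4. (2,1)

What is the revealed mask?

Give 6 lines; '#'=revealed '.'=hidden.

Answer: ......
..#...
.#....
......
###..#
###...

Derivation:
Click 1 (1,2) count=2: revealed 1 new [(1,2)] -> total=1
Click 2 (4,5) count=1: revealed 1 new [(4,5)] -> total=2
Click 3 (5,0) count=0: revealed 6 new [(4,0) (4,1) (4,2) (5,0) (5,1) (5,2)] -> total=8
Click 4 (2,1) count=3: revealed 1 new [(2,1)] -> total=9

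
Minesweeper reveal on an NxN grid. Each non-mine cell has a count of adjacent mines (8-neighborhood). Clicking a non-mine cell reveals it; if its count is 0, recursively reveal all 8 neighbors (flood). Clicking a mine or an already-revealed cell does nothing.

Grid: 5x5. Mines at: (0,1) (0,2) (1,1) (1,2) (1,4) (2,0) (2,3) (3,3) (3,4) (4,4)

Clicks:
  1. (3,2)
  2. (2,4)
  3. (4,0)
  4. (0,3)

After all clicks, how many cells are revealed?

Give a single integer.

Answer: 8

Derivation:
Click 1 (3,2) count=2: revealed 1 new [(3,2)] -> total=1
Click 2 (2,4) count=4: revealed 1 new [(2,4)] -> total=2
Click 3 (4,0) count=0: revealed 5 new [(3,0) (3,1) (4,0) (4,1) (4,2)] -> total=7
Click 4 (0,3) count=3: revealed 1 new [(0,3)] -> total=8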